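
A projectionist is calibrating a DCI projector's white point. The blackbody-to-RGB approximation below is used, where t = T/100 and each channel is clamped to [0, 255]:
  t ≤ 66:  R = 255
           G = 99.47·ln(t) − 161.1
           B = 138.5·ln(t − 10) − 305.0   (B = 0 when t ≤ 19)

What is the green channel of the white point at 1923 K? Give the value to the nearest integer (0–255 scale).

133

t = 1923/100 = 19.23; the t ≤ 66 branch applies.
G = 99.47·ln 19.23 − 161.1 = 99.47·2.9565 − 161.1 = 132.980.
Rounded: 133.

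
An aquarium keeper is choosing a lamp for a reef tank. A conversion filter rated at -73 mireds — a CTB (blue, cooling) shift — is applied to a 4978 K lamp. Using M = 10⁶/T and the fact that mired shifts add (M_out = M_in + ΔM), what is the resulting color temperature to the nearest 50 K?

7800 K

M_in = 10⁶/4978 = 200.88 mireds.
M_out = 200.88 + (-73) = 127.88 mireds.
T_out = 10⁶/127.88 = 7819.6 K → 7800 K.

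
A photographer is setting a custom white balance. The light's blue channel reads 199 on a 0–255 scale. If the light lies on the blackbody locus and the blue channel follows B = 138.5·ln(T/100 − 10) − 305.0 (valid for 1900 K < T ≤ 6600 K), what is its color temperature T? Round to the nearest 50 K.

ln(t − 10) = (199 + 305.0) / 138.5 = 3.6390.
t − 10 = e^3.6390 = 38.053, so t = 48.053.
T = 100·t = 4805 K → 4800 K to the nearest 50 K.

4800 K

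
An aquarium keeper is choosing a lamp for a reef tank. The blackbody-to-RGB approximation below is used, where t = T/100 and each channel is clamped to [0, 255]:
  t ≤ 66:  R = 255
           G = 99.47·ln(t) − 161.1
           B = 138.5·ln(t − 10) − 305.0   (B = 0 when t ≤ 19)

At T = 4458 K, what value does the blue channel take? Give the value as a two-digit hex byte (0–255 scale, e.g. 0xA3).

t = 4458/100 = 44.58; the t ≤ 66 branch applies.
B = 138.5·ln(44.58 − 10) − 305.0 = 138.5·ln 34.58 − 305.0 = 138.5·3.5433 − 305.0 = 185.744.
Rounded: 186; in hex, 0xBA.

0xBA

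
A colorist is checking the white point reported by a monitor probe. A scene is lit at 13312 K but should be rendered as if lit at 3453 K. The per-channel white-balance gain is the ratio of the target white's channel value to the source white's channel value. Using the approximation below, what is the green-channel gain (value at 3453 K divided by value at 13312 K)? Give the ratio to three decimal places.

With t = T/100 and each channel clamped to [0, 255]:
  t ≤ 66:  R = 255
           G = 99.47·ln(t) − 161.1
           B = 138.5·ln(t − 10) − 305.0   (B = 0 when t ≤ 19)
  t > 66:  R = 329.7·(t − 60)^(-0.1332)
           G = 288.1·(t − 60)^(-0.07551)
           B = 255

0.918

At 13312 K (t = 133.12):
  G = 288.1·(133.12 − 60)^(-0.07551) = 288.1·73.12^(-0.07551) = 288.1·0.72318 = 208.348.
At 3453 K (t = 34.53):
  G = 99.47·ln 34.53 − 161.1 = 99.47·3.5418 − 161.1 = 191.206.
Gain = 191.206 / 208.348 = 0.9177 → 0.918.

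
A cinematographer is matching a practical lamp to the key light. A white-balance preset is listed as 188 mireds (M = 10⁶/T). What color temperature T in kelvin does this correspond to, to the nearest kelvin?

T = 10⁶ / 188 = 5319.15 K → 5319 K.

5319 K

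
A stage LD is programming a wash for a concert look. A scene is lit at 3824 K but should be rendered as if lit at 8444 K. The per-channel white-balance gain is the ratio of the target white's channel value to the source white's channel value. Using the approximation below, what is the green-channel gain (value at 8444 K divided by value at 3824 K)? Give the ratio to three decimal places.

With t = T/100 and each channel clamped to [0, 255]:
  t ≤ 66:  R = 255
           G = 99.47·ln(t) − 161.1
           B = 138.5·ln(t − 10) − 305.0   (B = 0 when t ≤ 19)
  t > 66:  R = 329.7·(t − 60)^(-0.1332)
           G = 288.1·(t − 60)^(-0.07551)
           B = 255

1.124

At 3824 K (t = 38.24):
  G = 99.47·ln 38.24 − 161.1 = 99.47·3.6439 − 161.1 = 201.357.
At 8444 K (t = 84.44):
  G = 288.1·(84.44 − 60)^(-0.07551) = 288.1·24.44^(-0.07551) = 288.1·0.78557 = 226.323.
Gain = 226.323 / 201.357 = 1.1240 → 1.124.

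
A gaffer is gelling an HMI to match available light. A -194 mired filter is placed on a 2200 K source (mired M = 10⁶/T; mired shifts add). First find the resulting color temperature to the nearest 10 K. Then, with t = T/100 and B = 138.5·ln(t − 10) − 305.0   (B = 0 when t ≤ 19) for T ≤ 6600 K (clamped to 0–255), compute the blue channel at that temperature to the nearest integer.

158

M_in = 10⁶/2200 = 454.55; M_out = 454.55 + (-194) = 260.55.
T_out = 10⁶/260.55 = 3838.1 K → 3840 K; t = 38.4.
B = 138.5·ln(38.4 − 10) − 305.0 = 138.5·ln 28.4 − 305.0 = 138.5·3.3464 − 305.0 = 158.475.
Rounded: 158.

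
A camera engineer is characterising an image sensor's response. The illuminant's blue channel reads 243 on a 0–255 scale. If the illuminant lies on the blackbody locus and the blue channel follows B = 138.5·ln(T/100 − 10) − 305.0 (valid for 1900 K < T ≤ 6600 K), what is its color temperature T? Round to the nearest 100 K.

ln(t − 10) = (243 + 305.0) / 138.5 = 3.9567.
t − 10 = e^3.9567 = 52.283, so t = 62.283.
T = 100·t = 6228 K → 6200 K to the nearest 100 K.

6200 K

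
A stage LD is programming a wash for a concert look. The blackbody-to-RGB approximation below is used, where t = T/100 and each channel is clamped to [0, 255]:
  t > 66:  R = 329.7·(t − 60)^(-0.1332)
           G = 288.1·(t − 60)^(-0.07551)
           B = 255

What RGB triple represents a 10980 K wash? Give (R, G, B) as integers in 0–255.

(196, 214, 255)

t = 10980/100 = 109.8; the t > 66 branch applies.
R = 329.7·(109.8 − 60)^(-0.1332) = 329.7·49.8^(-0.1332) = 329.7·0.59420 = 195.906.
G = 288.1·(109.8 − 60)^(-0.07551) = 288.1·49.8^(-0.07551) = 288.1·0.74446 = 214.479.
B = 255 by definition for t > 66.
Rounded: (196, 214, 255).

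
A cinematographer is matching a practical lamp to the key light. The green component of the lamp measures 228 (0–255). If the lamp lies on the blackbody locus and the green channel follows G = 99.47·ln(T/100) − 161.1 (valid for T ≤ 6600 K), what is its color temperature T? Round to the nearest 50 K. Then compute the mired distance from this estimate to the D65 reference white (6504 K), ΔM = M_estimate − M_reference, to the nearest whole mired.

ln t = (228 + 161.1) / 99.47 = 3.9117.
t = e^3.9117 = 49.985.
T = 100·t = 4999 K → 5000 K to the nearest 50 K.
M_estimate = 10⁶/5000 = 200.00; M_reference = 10⁶/6504 = 153.75.
ΔM = 200.00 − 153.75 = 46.25 → +46 mireds.

+46 mireds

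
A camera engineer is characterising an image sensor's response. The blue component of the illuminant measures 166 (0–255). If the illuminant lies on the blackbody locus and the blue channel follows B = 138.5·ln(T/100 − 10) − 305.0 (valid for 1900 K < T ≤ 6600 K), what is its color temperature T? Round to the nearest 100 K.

4000 K

ln(t − 10) = (166 + 305.0) / 138.5 = 3.4007.
t − 10 = e^3.4007 = 29.986, so t = 39.986.
T = 100·t = 3999 K → 4000 K to the nearest 100 K.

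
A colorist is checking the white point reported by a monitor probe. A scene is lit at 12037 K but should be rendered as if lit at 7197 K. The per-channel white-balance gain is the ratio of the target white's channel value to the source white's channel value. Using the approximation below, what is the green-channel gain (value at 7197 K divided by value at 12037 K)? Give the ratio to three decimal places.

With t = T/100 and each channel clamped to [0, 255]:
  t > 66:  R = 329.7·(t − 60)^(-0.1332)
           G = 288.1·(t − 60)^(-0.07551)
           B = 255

1.130

At 12037 K (t = 120.37):
  G = 288.1·(120.37 − 60)^(-0.07551) = 288.1·60.37^(-0.07551) = 288.1·0.73372 = 211.385.
At 7197 K (t = 71.97):
  G = 288.1·(71.97 − 60)^(-0.07551) = 288.1·11.97^(-0.07551) = 288.1·0.82907 = 238.856.
Gain = 238.856 / 211.385 = 1.1300 → 1.130.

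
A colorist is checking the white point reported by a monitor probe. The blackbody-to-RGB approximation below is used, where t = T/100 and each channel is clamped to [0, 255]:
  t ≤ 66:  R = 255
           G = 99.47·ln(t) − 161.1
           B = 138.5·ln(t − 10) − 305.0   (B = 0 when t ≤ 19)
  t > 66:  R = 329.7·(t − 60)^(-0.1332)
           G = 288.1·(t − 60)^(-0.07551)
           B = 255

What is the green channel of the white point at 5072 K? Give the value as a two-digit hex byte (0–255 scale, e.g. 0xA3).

t = 5072/100 = 50.72; the t ≤ 66 branch applies.
G = 99.47·ln 50.72 − 161.1 = 99.47·3.9263 − 161.1 = 229.451.
Rounded: 229; in hex, 0xE5.

0xE5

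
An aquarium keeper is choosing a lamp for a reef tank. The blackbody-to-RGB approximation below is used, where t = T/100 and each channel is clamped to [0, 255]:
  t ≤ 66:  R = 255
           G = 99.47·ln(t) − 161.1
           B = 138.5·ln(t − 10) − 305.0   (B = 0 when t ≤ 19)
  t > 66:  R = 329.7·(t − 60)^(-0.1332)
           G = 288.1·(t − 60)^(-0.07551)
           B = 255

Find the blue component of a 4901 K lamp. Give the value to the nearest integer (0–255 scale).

202

t = 4901/100 = 49.01; the t ≤ 66 branch applies.
B = 138.5·ln(49.01 − 10) − 305.0 = 138.5·ln 39.01 − 305.0 = 138.5·3.6638 − 305.0 = 202.439.
Rounded: 202.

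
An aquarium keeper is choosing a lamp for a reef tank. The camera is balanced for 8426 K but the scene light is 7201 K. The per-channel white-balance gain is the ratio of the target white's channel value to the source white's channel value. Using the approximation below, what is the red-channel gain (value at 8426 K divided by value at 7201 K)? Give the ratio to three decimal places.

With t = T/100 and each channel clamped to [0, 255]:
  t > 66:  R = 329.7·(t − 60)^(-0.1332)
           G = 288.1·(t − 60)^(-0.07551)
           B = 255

At 7201 K (t = 72.01):
  R = 329.7·(72.01 − 60)^(-0.1332) = 329.7·12.01^(-0.1332) = 329.7·0.71813 = 236.768.
At 8426 K (t = 84.26):
  R = 329.7·(84.26 − 60)^(-0.1332) = 329.7·24.26^(-0.1332) = 329.7·0.65393 = 215.601.
Gain = 215.601 / 236.768 = 0.9106 → 0.911.

0.911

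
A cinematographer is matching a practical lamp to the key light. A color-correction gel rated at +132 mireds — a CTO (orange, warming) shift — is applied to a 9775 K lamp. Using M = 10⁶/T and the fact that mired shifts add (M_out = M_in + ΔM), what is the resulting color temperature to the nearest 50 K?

4250 K

M_in = 10⁶/9775 = 102.30 mireds.
M_out = 102.30 + (+132) = 234.30 mireds.
T_out = 10⁶/234.30 = 4268.0 K → 4250 K.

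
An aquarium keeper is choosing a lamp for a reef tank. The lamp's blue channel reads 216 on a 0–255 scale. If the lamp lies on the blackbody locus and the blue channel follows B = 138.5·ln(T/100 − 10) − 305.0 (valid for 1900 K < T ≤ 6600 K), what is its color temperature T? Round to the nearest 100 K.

5300 K

ln(t − 10) = (216 + 305.0) / 138.5 = 3.7617.
t − 10 = e^3.7617 = 43.023, so t = 53.023.
T = 100·t = 5302 K → 5300 K to the nearest 100 K.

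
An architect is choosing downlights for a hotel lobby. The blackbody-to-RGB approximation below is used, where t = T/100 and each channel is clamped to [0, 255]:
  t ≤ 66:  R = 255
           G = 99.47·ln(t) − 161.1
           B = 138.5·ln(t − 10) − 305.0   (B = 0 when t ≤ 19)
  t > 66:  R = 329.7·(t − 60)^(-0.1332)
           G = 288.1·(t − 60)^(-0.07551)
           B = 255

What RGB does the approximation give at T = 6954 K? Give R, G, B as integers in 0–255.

R=244, G=243, B=255

t = 6954/100 = 69.54; the t > 66 branch applies.
R = 329.7·(69.54 − 60)^(-0.1332) = 329.7·9.54^(-0.1332) = 329.7·0.74050 = 244.142.
G = 288.1·(69.54 − 60)^(-0.07551) = 288.1·9.54^(-0.07551) = 288.1·0.84340 = 242.984.
B = 255 by definition for t > 66.
Rounded: (244, 243, 255).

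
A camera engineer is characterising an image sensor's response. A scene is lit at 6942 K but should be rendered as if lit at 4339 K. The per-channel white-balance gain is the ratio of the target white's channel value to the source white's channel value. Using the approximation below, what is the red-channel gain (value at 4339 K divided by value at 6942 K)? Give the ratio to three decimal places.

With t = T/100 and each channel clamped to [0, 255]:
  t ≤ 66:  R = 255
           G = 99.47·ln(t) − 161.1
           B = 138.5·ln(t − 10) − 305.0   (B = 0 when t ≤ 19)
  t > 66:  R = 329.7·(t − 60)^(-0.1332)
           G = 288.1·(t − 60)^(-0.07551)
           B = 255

1.043

At 6942 K (t = 69.42):
  R = 329.7·(69.42 − 60)^(-0.1332) = 329.7·9.42^(-0.1332) = 329.7·0.74175 = 244.554.
At 4339 K (t = 43.39):
  R = 255 by definition for t ≤ 66.
Gain = 255.000 / 244.554 = 1.0427 → 1.043.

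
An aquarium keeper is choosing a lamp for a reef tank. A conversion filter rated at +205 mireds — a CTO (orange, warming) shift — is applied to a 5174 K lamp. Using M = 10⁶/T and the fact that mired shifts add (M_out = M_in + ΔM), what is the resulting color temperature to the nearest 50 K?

2500 K

M_in = 10⁶/5174 = 193.27 mireds.
M_out = 193.27 + (+205) = 398.27 mireds.
T_out = 10⁶/398.27 = 2510.8 K → 2500 K.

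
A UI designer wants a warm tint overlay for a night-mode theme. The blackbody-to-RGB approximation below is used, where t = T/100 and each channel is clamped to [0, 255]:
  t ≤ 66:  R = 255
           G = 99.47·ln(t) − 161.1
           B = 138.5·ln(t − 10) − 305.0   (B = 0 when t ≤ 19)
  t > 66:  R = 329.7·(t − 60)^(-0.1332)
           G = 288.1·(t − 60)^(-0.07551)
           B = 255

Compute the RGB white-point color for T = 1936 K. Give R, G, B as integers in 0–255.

t = 1936/100 = 19.36; the t ≤ 66 branch applies.
R = 255 by definition for t ≤ 66.
G = 99.47·ln 19.36 − 161.1 = 99.47·2.9632 − 161.1 = 133.650.
B = 138.5·ln(19.36 − 10) − 305.0 = 138.5·ln 9.36 − 305.0 = 138.5·2.2364 − 305.0 = 4.748.
Rounded: (255, 134, 5).

R=255, G=134, B=5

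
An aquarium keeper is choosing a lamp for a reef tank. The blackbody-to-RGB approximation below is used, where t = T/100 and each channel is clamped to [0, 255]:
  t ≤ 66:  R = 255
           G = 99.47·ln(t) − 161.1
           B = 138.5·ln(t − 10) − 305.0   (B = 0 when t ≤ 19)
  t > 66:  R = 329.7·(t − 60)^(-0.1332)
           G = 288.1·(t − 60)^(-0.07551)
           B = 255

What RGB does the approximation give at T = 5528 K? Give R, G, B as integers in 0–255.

t = 5528/100 = 55.28; the t ≤ 66 branch applies.
R = 255 by definition for t ≤ 66.
G = 99.47·ln 55.28 − 161.1 = 99.47·4.0124 − 161.1 = 238.015.
B = 138.5·ln(55.28 − 10) − 305.0 = 138.5·ln 45.28 − 305.0 = 138.5·3.8129 − 305.0 = 223.082.
Rounded: (255, 238, 223).

R=255, G=238, B=223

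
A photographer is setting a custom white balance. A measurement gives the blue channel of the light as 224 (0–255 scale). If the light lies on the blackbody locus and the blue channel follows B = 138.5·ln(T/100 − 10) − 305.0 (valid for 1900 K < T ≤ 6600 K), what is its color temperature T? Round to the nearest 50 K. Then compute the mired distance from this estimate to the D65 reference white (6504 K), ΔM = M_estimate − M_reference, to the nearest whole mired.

ln(t − 10) = (224 + 305.0) / 138.5 = 3.8195.
t − 10 = e^3.8195 = 45.581, so t = 55.581.
T = 100·t = 5558 K → 5550 K to the nearest 50 K.
M_estimate = 10⁶/5550 = 180.18; M_reference = 10⁶/6504 = 153.75.
ΔM = 180.18 − 153.75 = 26.43 → +26 mireds.

+26 mireds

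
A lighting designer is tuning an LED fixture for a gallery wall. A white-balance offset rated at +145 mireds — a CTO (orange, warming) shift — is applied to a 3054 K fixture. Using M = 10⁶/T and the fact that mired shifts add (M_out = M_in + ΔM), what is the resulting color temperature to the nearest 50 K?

M_in = 10⁶/3054 = 327.44 mireds.
M_out = 327.44 + (+145) = 472.44 mireds.
T_out = 10⁶/472.44 = 2116.7 K → 2100 K.

2100 K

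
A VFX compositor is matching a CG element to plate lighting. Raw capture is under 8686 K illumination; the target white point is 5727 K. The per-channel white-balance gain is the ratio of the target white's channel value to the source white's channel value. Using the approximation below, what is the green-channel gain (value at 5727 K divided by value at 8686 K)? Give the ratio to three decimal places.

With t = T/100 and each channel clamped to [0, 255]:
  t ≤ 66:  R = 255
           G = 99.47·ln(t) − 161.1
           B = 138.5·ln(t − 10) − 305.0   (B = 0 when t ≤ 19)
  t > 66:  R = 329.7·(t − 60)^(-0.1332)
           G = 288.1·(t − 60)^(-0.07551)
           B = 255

1.075

At 8686 K (t = 86.86):
  G = 288.1·(86.86 − 60)^(-0.07551) = 288.1·26.86^(-0.07551) = 288.1·0.77999 = 224.715.
At 5727 K (t = 57.27):
  G = 99.47·ln 57.27 − 161.1 = 99.47·4.0478 − 161.1 = 241.532.
Gain = 241.532 / 224.715 = 1.0748 → 1.075.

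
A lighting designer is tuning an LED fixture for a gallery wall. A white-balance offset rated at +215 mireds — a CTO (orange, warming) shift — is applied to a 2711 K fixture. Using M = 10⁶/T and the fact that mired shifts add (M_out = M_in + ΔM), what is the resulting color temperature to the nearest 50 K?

1700 K

M_in = 10⁶/2711 = 368.87 mireds.
M_out = 368.87 + (+215) = 583.87 mireds.
T_out = 10⁶/583.87 = 1712.7 K → 1700 K.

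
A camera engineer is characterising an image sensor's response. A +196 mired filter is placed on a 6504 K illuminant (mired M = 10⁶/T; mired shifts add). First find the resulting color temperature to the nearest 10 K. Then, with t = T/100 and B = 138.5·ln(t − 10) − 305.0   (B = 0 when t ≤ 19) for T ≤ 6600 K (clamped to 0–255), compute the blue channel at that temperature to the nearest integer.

M_in = 10⁶/6504 = 153.75; M_out = 153.75 + (+196) = 349.75.
T_out = 10⁶/349.75 = 2859.2 K → 2860 K; t = 28.6.
B = 138.5·ln(28.6 − 10) − 305.0 = 138.5·ln 18.6 − 305.0 = 138.5·2.9232 − 305.0 = 99.858.
Rounded: 100.

100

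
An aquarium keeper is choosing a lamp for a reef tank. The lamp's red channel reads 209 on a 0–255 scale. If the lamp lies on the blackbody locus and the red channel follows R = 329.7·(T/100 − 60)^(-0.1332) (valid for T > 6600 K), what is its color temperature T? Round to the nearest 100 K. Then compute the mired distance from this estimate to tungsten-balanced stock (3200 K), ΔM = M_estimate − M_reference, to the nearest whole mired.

-203 mireds

(t − 60)^(-0.1332) = 209/329.7 = 0.63391.
t − 60 = 0.63391^(1/-0.1332) = 0.63391^(-7.508) = 30.639, so t = 90.639.
T = 100·t = 9064 K → 9100 K to the nearest 100 K.
M_estimate = 10⁶/9100 = 109.89; M_reference = 10⁶/3200 = 312.50.
ΔM = 109.89 − 312.50 = -202.61 → -203 mireds.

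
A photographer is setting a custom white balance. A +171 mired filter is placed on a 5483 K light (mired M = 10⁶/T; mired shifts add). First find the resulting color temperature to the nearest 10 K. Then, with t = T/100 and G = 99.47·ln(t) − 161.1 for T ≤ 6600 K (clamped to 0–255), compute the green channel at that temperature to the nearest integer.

171

M_in = 10⁶/5483 = 182.38; M_out = 182.38 + (+171) = 353.38.
T_out = 10⁶/353.38 = 2829.8 K → 2830 K; t = 28.3.
G = 99.47·ln 28.3 − 161.1 = 99.47·3.3429 − 161.1 = 171.414.
Rounded: 171.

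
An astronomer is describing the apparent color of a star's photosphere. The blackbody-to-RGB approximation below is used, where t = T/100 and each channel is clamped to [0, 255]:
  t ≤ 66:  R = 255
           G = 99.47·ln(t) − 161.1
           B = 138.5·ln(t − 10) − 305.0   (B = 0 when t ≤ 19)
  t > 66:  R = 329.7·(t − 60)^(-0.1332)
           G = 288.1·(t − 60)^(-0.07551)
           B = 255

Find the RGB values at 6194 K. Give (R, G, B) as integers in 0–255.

t = 6194/100 = 61.94; the t ≤ 66 branch applies.
R = 255 by definition for t ≤ 66.
G = 99.47·ln 61.94 − 161.1 = 99.47·4.1262 − 161.1 = 249.330.
B = 138.5·ln(61.94 − 10) − 305.0 = 138.5·ln 51.94 − 305.0 = 138.5·3.9501 − 305.0 = 242.087.
Rounded: (255, 249, 242).

(255, 249, 242)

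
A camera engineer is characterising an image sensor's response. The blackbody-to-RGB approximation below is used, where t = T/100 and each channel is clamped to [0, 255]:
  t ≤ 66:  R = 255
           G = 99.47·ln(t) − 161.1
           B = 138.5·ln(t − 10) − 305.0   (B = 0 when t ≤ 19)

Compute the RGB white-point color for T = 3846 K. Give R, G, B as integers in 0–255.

R=255, G=202, B=159

t = 3846/100 = 38.46; the t ≤ 66 branch applies.
R = 255 by definition for t ≤ 66.
G = 99.47·ln 38.46 − 161.1 = 99.47·3.6496 − 161.1 = 201.928.
B = 138.5·ln(38.46 − 10) − 305.0 = 138.5·ln 28.46 − 305.0 = 138.5·3.3485 − 305.0 = 158.767.
Rounded: (255, 202, 159).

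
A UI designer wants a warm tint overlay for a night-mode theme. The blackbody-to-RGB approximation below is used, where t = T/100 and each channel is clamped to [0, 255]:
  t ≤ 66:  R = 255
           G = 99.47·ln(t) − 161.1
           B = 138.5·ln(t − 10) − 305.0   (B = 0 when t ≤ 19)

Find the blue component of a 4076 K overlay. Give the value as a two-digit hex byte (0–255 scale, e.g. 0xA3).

t = 4076/100 = 40.76; the t ≤ 66 branch applies.
B = 138.5·ln(40.76 − 10) − 305.0 = 138.5·ln 30.76 − 305.0 = 138.5·3.4262 − 305.0 = 169.531.
Rounded: 170; in hex, 0xAA.

0xAA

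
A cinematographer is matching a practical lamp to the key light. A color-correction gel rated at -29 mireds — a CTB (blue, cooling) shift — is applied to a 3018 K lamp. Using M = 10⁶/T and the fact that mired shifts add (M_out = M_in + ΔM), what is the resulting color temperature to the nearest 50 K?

3300 K

M_in = 10⁶/3018 = 331.35 mireds.
M_out = 331.35 + (-29) = 302.35 mireds.
T_out = 10⁶/302.35 = 3307.5 K → 3300 K.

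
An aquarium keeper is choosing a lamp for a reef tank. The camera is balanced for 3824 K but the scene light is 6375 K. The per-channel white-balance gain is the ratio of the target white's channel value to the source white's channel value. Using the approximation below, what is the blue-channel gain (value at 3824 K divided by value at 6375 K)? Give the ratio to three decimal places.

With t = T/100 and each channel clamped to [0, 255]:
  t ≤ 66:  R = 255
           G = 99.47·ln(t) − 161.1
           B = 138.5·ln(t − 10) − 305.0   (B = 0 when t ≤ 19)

0.639

At 6375 K (t = 63.75):
  B = 138.5·ln(63.75 − 10) − 305.0 = 138.5·ln 53.75 − 305.0 = 138.5·3.9843 − 305.0 = 246.832.
At 3824 K (t = 38.24):
  B = 138.5·ln(38.24 − 10) − 305.0 = 138.5·ln 28.24 − 305.0 = 138.5·3.3407 − 305.0 = 157.692.
Gain = 157.692 / 246.832 = 0.6389 → 0.639.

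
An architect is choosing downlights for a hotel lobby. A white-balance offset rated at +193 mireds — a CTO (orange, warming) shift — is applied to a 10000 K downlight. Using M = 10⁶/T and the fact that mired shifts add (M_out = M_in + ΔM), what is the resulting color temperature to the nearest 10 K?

3410 K

M_in = 10⁶/10000 = 100.00 mireds.
M_out = 100.00 + (+193) = 293.00 mireds.
T_out = 10⁶/293.00 = 3413.0 K → 3410 K.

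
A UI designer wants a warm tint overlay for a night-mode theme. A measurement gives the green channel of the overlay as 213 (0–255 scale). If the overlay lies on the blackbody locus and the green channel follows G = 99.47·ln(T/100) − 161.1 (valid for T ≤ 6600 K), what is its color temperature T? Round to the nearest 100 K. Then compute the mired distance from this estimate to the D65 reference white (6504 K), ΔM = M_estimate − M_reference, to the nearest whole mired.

+79 mireds

ln t = (213 + 161.1) / 99.47 = 3.7609.
t = e^3.7609 = 42.989.
T = 100·t = 4299 K → 4300 K to the nearest 100 K.
M_estimate = 10⁶/4300 = 232.56; M_reference = 10⁶/6504 = 153.75.
ΔM = 232.56 − 153.75 = 78.81 → +79 mireds.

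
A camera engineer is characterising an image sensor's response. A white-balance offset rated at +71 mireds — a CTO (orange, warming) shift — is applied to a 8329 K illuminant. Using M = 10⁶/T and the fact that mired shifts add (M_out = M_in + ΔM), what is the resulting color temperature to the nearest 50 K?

M_in = 10⁶/8329 = 120.06 mireds.
M_out = 120.06 + (+71) = 191.06 mireds.
T_out = 10⁶/191.06 = 5233.9 K → 5250 K.

5250 K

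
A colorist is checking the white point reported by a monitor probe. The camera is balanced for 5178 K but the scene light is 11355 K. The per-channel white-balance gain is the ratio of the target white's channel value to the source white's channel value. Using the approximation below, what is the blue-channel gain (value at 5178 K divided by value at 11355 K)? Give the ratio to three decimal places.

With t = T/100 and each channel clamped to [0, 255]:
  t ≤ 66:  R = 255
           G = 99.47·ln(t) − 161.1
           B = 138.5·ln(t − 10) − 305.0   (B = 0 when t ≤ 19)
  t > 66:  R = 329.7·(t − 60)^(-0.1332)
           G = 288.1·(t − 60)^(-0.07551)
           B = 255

0.831

At 11355 K (t = 113.55):
  B = 255 by definition for t > 66.
At 5178 K (t = 51.78):
  B = 138.5·ln(51.78 − 10) − 305.0 = 138.5·ln 41.78 − 305.0 = 138.5·3.7324 − 305.0 = 211.940.
Gain = 211.940 / 255.000 = 0.8311 → 0.831.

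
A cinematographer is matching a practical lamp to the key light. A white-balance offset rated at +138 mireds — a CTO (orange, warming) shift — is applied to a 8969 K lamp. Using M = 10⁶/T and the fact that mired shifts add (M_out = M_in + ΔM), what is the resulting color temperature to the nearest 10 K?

M_in = 10⁶/8969 = 111.50 mireds.
M_out = 111.50 + (+138) = 249.50 mireds.
T_out = 10⁶/249.50 = 4008.1 K → 4010 K.

4010 K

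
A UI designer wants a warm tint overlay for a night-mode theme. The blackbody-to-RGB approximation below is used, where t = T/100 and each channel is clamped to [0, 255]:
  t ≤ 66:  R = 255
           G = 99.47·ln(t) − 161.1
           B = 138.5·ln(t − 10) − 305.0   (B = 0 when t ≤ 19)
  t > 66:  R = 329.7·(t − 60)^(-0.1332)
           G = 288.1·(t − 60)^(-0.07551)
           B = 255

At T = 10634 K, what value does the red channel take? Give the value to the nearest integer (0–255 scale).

198

t = 10634/100 = 106.34; the t > 66 branch applies.
R = 329.7·(106.34 − 60)^(-0.1332) = 329.7·46.34^(-0.1332) = 329.7·0.59992 = 197.794.
Rounded: 198.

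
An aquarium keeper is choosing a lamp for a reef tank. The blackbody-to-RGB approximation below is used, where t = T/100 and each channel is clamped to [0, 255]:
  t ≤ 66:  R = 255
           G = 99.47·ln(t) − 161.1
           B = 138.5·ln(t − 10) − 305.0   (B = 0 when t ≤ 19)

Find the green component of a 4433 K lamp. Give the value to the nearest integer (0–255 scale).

216

t = 4433/100 = 44.33; the t ≤ 66 branch applies.
G = 99.47·ln 44.33 − 161.1 = 99.47·3.7917 − 161.1 = 216.057.
Rounded: 216.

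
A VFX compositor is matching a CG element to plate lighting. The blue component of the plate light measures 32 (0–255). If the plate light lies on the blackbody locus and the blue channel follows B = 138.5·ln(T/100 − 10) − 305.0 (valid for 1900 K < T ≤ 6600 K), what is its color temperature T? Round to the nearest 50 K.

ln(t − 10) = (32 + 305.0) / 138.5 = 2.4332.
t − 10 = e^2.4332 = 11.395, so t = 21.395.
T = 100·t = 2140 K → 2150 K to the nearest 50 K.

2150 K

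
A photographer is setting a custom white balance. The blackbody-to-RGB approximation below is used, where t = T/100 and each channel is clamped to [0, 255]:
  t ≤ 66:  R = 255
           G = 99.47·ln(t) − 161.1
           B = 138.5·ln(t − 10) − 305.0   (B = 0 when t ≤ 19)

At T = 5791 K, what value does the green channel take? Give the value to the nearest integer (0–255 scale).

t = 5791/100 = 57.91; the t ≤ 66 branch applies.
G = 99.47·ln 57.91 − 161.1 = 99.47·4.0589 − 161.1 = 242.638.
Rounded: 243.

243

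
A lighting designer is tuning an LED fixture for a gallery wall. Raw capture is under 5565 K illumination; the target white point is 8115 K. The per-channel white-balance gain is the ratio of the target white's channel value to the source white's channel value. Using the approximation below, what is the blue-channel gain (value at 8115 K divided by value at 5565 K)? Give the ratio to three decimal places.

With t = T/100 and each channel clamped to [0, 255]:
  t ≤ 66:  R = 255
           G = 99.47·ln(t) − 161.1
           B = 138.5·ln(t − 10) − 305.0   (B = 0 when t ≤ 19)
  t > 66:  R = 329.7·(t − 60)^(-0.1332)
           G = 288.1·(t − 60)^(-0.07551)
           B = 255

At 5565 K (t = 55.65):
  B = 138.5·ln(55.65 − 10) − 305.0 = 138.5·ln 45.65 − 305.0 = 138.5·3.8210 − 305.0 = 224.209.
At 8115 K (t = 81.15):
  B = 255 by definition for t > 66.
Gain = 255.000 / 224.209 = 1.1373 → 1.137.

1.137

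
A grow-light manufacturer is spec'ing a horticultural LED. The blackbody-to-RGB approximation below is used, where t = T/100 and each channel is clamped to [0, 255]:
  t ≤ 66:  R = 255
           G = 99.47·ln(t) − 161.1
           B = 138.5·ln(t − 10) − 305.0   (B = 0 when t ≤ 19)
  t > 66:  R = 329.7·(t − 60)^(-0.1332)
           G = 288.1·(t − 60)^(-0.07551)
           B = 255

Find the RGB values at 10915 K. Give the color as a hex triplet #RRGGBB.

#C4D7FF

t = 10915/100 = 109.15; the t > 66 branch applies.
R = 329.7·(109.15 − 60)^(-0.1332) = 329.7·49.15^(-0.1332) = 329.7·0.59524 = 196.249.
G = 288.1·(109.15 − 60)^(-0.07551) = 288.1·49.15^(-0.07551) = 288.1·0.74520 = 214.692.
B = 255 by definition for t > 66.
Rounded: (196, 215, 255).
In hex: #C4D7FF.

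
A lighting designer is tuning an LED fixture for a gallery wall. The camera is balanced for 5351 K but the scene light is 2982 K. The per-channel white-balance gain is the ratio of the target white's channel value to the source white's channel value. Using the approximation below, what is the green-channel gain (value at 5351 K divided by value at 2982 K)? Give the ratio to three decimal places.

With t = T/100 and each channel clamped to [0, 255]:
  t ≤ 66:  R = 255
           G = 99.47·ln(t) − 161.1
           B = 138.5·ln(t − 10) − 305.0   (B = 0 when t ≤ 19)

1.329

At 2982 K (t = 29.82):
  G = 99.47·ln 29.82 − 161.1 = 99.47·3.3952 − 161.1 = 176.618.
At 5351 K (t = 53.51):
  G = 99.47·ln 53.51 − 161.1 = 99.47·3.9799 − 161.1 = 234.778.
Gain = 234.778 / 176.618 = 1.3293 → 1.329.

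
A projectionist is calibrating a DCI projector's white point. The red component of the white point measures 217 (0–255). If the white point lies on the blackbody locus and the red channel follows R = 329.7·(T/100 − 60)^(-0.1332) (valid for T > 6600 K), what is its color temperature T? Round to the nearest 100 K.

8300 K

(t − 60)^(-0.1332) = 217/329.7 = 0.65817.
t − 60 = 0.65817^(1/-0.1332) = 0.65817^(-7.508) = 23.110, so t = 83.110.
T = 100·t = 8311 K → 8300 K to the nearest 100 K.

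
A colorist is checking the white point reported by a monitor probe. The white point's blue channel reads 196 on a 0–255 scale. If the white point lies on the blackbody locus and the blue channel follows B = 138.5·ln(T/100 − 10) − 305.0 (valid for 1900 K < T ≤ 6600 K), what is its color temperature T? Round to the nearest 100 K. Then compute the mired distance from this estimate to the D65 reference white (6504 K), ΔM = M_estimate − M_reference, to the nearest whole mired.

ln(t − 10) = (196 + 305.0) / 138.5 = 3.6173.
t − 10 = e^3.6173 = 37.238, so t = 47.238.
T = 100·t = 4724 K → 4700 K to the nearest 100 K.
M_estimate = 10⁶/4700 = 212.77; M_reference = 10⁶/6504 = 153.75.
ΔM = 212.77 − 153.75 = 59.01 → +59 mireds.

+59 mireds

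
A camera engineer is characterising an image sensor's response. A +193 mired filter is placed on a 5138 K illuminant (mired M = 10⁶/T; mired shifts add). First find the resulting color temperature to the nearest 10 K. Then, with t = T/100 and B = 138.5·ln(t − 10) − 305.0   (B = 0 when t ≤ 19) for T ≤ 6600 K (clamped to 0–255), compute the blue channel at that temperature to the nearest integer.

M_in = 10⁶/5138 = 194.63; M_out = 194.63 + (+193) = 387.63.
T_out = 10⁶/387.63 = 2579.8 K → 2580 K; t = 25.8.
B = 138.5·ln(25.8 − 10) − 305.0 = 138.5·ln 15.8 − 305.0 = 138.5·2.7600 − 305.0 = 77.261.
Rounded: 77.

77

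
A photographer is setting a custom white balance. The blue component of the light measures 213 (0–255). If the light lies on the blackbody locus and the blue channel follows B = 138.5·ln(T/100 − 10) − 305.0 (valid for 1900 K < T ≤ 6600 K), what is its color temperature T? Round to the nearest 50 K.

ln(t − 10) = (213 + 305.0) / 138.5 = 3.7401.
t − 10 = e^3.7401 = 42.101, so t = 52.101.
T = 100·t = 5210 K → 5200 K to the nearest 50 K.

5200 K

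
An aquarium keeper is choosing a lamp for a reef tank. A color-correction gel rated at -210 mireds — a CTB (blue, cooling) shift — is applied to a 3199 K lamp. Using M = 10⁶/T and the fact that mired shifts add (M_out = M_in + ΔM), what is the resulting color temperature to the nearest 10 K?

9750 K

M_in = 10⁶/3199 = 312.60 mireds.
M_out = 312.60 + (-210) = 102.60 mireds.
T_out = 10⁶/102.60 = 9746.8 K → 9750 K.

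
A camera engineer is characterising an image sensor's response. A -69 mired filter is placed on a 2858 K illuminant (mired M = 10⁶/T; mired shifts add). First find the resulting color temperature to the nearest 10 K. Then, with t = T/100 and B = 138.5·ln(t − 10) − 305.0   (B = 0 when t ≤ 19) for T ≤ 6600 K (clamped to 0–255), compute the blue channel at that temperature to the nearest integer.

M_in = 10⁶/2858 = 349.90; M_out = 349.90 + (-69) = 280.90.
T_out = 10⁶/280.90 = 3560.0 K → 3560 K; t = 35.6.
B = 138.5·ln(35.6 − 10) − 305.0 = 138.5·ln 25.6 − 305.0 = 138.5·3.2426 − 305.0 = 144.099.
Rounded: 144.

144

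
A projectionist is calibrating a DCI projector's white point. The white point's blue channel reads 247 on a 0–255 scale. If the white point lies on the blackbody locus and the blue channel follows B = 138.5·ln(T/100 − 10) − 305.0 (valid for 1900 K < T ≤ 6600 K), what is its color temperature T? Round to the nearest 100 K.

6400 K

ln(t − 10) = (247 + 305.0) / 138.5 = 3.9856.
t − 10 = e^3.9856 = 53.815, so t = 63.815.
T = 100·t = 6382 K → 6400 K to the nearest 100 K.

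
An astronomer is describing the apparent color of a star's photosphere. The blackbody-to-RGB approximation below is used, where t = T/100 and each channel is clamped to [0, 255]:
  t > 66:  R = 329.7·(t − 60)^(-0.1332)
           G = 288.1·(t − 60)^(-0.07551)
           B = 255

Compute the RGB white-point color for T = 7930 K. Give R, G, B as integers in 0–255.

t = 7930/100 = 79.3; the t > 66 branch applies.
R = 329.7·(79.3 − 60)^(-0.1332) = 329.7·19.3^(-0.1332) = 329.7·0.67416 = 222.271.
G = 288.1·(79.3 − 60)^(-0.07551) = 288.1·19.3^(-0.07551) = 288.1·0.79970 = 230.394.
B = 255 by definition for t > 66.
Rounded: (222, 230, 255).

R=222, G=230, B=255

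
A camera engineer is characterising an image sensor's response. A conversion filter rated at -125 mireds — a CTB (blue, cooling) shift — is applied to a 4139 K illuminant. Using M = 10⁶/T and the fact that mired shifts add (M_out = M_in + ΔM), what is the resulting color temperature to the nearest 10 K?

M_in = 10⁶/4139 = 241.60 mireds.
M_out = 241.60 + (-125) = 116.60 mireds.
T_out = 10⁶/116.60 = 8576.0 K → 8580 K.

8580 K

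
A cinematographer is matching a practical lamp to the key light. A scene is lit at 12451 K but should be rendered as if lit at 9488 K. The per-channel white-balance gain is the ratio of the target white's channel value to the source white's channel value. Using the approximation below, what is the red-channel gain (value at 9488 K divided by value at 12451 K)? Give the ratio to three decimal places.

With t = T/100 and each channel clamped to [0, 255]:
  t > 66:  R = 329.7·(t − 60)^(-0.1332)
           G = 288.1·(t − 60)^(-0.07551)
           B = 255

At 12451 K (t = 124.51):
  R = 329.7·(124.51 − 60)^(-0.1332) = 329.7·64.51^(-0.1332) = 329.7·0.57406 = 189.268.
At 9488 K (t = 94.88):
  R = 329.7·(94.88 − 60)^(-0.1332) = 329.7·34.88^(-0.1332) = 329.7·0.62306 = 205.422.
Gain = 205.422 / 189.268 = 1.0854 → 1.085.

1.085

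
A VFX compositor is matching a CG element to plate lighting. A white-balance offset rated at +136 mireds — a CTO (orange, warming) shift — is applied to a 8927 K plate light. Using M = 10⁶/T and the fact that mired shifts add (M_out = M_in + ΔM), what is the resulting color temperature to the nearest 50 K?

4050 K

M_in = 10⁶/8927 = 112.02 mireds.
M_out = 112.02 + (+136) = 248.02 mireds.
T_out = 10⁶/248.02 = 4031.9 K → 4050 K.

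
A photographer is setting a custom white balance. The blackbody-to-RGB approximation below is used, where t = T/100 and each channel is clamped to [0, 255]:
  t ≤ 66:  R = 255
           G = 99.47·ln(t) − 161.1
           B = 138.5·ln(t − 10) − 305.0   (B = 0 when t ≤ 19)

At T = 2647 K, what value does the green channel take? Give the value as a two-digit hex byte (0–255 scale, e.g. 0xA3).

0xA5

t = 2647/100 = 26.47; the t ≤ 66 branch applies.
G = 99.47·ln 26.47 − 161.1 = 99.47·3.2760 − 161.1 = 164.765.
Rounded: 165; in hex, 0xA5.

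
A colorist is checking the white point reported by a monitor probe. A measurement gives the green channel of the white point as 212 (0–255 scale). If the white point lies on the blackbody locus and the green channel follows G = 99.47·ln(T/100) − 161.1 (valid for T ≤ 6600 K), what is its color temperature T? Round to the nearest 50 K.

4250 K

ln t = (212 + 161.1) / 99.47 = 3.7509.
t = e^3.7509 = 42.559.
T = 100·t = 4256 K → 4250 K to the nearest 50 K.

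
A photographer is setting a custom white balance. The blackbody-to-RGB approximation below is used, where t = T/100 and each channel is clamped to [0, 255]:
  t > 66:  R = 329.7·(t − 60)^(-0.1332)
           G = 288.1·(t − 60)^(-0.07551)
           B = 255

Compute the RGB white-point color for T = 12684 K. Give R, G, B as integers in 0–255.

t = 12684/100 = 126.84; the t > 66 branch applies.
R = 329.7·(126.84 − 60)^(-0.1332) = 329.7·66.84^(-0.1332) = 329.7·0.57135 = 188.375.
G = 288.1·(126.84 − 60)^(-0.07551) = 288.1·66.84^(-0.07551) = 288.1·0.72810 = 209.766.
B = 255 by definition for t > 66.
Rounded: (188, 210, 255).

R=188, G=210, B=255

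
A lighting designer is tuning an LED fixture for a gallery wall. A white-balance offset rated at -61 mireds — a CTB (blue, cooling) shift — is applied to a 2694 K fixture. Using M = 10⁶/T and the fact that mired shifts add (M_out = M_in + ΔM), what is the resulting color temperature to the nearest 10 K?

3220 K

M_in = 10⁶/2694 = 371.20 mireds.
M_out = 371.20 + (-61) = 310.20 mireds.
T_out = 10⁶/310.20 = 3223.8 K → 3220 K.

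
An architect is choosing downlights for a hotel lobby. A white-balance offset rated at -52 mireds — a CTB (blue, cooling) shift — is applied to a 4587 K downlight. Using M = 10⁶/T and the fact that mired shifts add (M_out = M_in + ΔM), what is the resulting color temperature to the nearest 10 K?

6020 K

M_in = 10⁶/4587 = 218.01 mireds.
M_out = 218.01 + (-52) = 166.01 mireds.
T_out = 10⁶/166.01 = 6023.8 K → 6020 K.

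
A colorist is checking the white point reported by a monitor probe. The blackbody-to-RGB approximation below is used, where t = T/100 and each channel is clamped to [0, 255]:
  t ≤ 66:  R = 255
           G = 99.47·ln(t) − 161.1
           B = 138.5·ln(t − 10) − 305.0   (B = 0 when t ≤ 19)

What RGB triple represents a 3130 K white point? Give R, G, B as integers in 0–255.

R=255, G=181, B=119

t = 3130/100 = 31.3; the t ≤ 66 branch applies.
R = 255 by definition for t ≤ 66.
G = 99.47·ln 31.3 − 161.1 = 99.47·3.4436 − 161.1 = 181.437.
B = 138.5·ln(31.3 − 10) − 305.0 = 138.5·ln 21.3 − 305.0 = 138.5·3.0587 − 305.0 = 118.631.
Rounded: (255, 181, 119).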